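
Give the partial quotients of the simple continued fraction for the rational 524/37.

[14; 6, 6]

Run the Euclidean algorithm on 524 and 37; the successive quotients are the partial quotients a_0, a_1, ... (each step inverts the fractional part left over by the previous one):
  524 = 14*37 + 6, so a_0 = 14.
  37 = 6*6 + 1, so a_1 = 6.
  6 = 6*1 + 0, so a_2 = 6.
The remainder reaches 0 after 3 divisions, so the expansion has 3 partial quotients, read off in order.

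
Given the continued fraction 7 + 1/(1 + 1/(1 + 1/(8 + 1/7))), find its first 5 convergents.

7/1, 8/1, 15/2, 128/17, 911/121

Using the convergent recurrence p_i = a_i*p_{i-1} + p_{i-2}, q_i = a_i*q_{i-1} + q_{i-2} with p_{-2}=0, p_{-1}=1, q_{-2}=1, q_{-1}=0:
  i=0: a_0=7, p_0 = 7*1 + 0 = 7, q_0 = 7*0 + 1 = 1.
  i=1: a_1=1, p_1 = 1*7 + 1 = 8, q_1 = 1*1 + 0 = 1.
  i=2: a_2=1, p_2 = 1*8 + 7 = 15, q_2 = 1*1 + 1 = 2.
  i=3: a_3=8, p_3 = 8*15 + 8 = 128, q_3 = 8*2 + 1 = 17.
  i=4: a_4=7, p_4 = 7*128 + 15 = 911, q_4 = 7*17 + 2 = 121.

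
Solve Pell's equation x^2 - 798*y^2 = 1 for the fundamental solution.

(x, y) = (113, 4)

First expand sqrt(798) as a continued fraction. With x_i = (sqrt(798) + m_i)/d_i and (m_0, d_0) = (0, 1): a_0 = floor(sqrt(798)) = 28, since 28^2 = 784 <= 798 < 841 = 29^2.
Iterate m_{i+1} = d_i*a_i - m_i, d_{i+1} = (798 - m_{i+1}^2)/d_i, a_{i+1} = floor((a_0 + m_{i+1})/d_{i+1}):
  m_1 = 1*28 - 0 = 28, d_1 = (798 - 28^2)/1 = 14/1 = 14, a_1 = floor((28 + 28)/14) = 4.
  m_2 = 14*4 - 28 = 28, d_2 = (798 - 28^2)/14 = 14/14 = 1, a_2 = floor((28 + 28)/1) = 56.
  m_3 = 1*56 - 28 = 28, d_3 = (798 - 28^2)/1 = 14/1 = 14: (m_3, d_3) = (m_1, d_1) = (28, 14), so from here the quotients repeat a_1, a_2; the period length is 2.
So sqrt(798) = [28; (4, 56)] with period length k = 2.
k is even, so the fundamental solution of x^2 - 798y^2 = 1 is (p_{k-1}, q_{k-1}) = (p_1, q_1); compute convergents through index 1.
Convergents (p_i = a_i*p_{i-1} + p_{i-2}, q_i = a_i*q_{i-1} + q_{i-2} with p_{-2}=0, p_{-1}=1, q_{-2}=1, q_{-1}=0):
  i=0: a_0=28, p_0 = 28*1 + 0 = 28, q_0 = 28*0 + 1 = 1.
  i=1: a_1=4, p_1 = 4*28 + 1 = 113, q_1 = 4*1 + 0 = 4.
Check: 113^2 - 798*4^2 = 12769 - 12768 = 1, so (x, y) = (113, 4) solves the equation, and by the theorem it is the least positive solution.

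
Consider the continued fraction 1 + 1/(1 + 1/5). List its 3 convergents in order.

Using the convergent recurrence p_i = a_i*p_{i-1} + p_{i-2}, q_i = a_i*q_{i-1} + q_{i-2} with p_{-2}=0, p_{-1}=1, q_{-2}=1, q_{-1}=0:
  i=0: a_0=1, p_0 = 1*1 + 0 = 1, q_0 = 1*0 + 1 = 1.
  i=1: a_1=1, p_1 = 1*1 + 1 = 2, q_1 = 1*1 + 0 = 1.
  i=2: a_2=5, p_2 = 5*2 + 1 = 11, q_2 = 5*1 + 1 = 6.

1/1, 2/1, 11/6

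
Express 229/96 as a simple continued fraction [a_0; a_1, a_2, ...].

[2; 2, 1, 1, 2, 7]

Run the Euclidean algorithm on 229 and 96; the successive quotients are the partial quotients a_0, a_1, ... (each step inverts the fractional part left over by the previous one):
  229 = 2*96 + 37, so a_0 = 2.
  96 = 2*37 + 22, so a_1 = 2.
  37 = 1*22 + 15, so a_2 = 1.
  22 = 1*15 + 7, so a_3 = 1.
  15 = 2*7 + 1, so a_4 = 2.
  7 = 7*1 + 0, so a_5 = 7.
The remainder reaches 0 after 6 divisions, so the expansion has 6 partial quotients, read off in order.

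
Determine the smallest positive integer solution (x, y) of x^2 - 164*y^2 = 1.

First expand sqrt(164) as a continued fraction. With x_i = (sqrt(164) + m_i)/d_i and (m_0, d_0) = (0, 1): a_0 = floor(sqrt(164)) = 12, since 12^2 = 144 <= 164 < 169 = 13^2.
Iterate m_{i+1} = d_i*a_i - m_i, d_{i+1} = (164 - m_{i+1}^2)/d_i, a_{i+1} = floor((a_0 + m_{i+1})/d_{i+1}):
  m_1 = 1*12 - 0 = 12, d_1 = (164 - 12^2)/1 = 20/1 = 20, a_1 = floor((12 + 12)/20) = 1.
  m_2 = 20*1 - 12 = 8, d_2 = (164 - 8^2)/20 = 100/20 = 5, a_2 = floor((12 + 8)/5) = 4.
  m_3 = 5*4 - 8 = 12, d_3 = (164 - 12^2)/5 = 20/5 = 4, a_3 = floor((12 + 12)/4) = 6.
  m_4 = 4*6 - 12 = 12, d_4 = (164 - 12^2)/4 = 20/4 = 5, a_4 = floor((12 + 12)/5) = 4.
  m_5 = 5*4 - 12 = 8, d_5 = (164 - 8^2)/5 = 100/5 = 20, a_5 = floor((12 + 8)/20) = 1.
  m_6 = 20*1 - 8 = 12, d_6 = (164 - 12^2)/20 = 20/20 = 1, a_6 = floor((12 + 12)/1) = 24.
  m_7 = 1*24 - 12 = 12, d_7 = (164 - 12^2)/1 = 20/1 = 20: (m_7, d_7) = (m_1, d_1) = (12, 20), so from here the quotients repeat a_1, ..., a_6; the period length is 6.
So sqrt(164) = [12; (1, 4, 6, 4, 1, 24)] with period length k = 6.
k is even, so the fundamental solution of x^2 - 164y^2 = 1 is (p_{k-1}, q_{k-1}) = (p_5, q_5); compute convergents through index 5.
Convergents (p_i = a_i*p_{i-1} + p_{i-2}, q_i = a_i*q_{i-1} + q_{i-2} with p_{-2}=0, p_{-1}=1, q_{-2}=1, q_{-1}=0):
  i=0: a_0=12, p_0 = 12*1 + 0 = 12, q_0 = 12*0 + 1 = 1.
  i=1: a_1=1, p_1 = 1*12 + 1 = 13, q_1 = 1*1 + 0 = 1.
  i=2: a_2=4, p_2 = 4*13 + 12 = 64, q_2 = 4*1 + 1 = 5.
  i=3: a_3=6, p_3 = 6*64 + 13 = 397, q_3 = 6*5 + 1 = 31.
  i=4: a_4=4, p_4 = 4*397 + 64 = 1652, q_4 = 4*31 + 5 = 129.
  i=5: a_5=1, p_5 = 1*1652 + 397 = 2049, q_5 = 1*129 + 31 = 160.
Check: 2049^2 - 164*160^2 = 4198401 - 4198400 = 1, so (x, y) = (2049, 160) solves the equation, and by the theorem it is the least positive solution.

(x, y) = (2049, 160)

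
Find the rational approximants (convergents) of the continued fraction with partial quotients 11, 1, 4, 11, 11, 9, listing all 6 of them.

11/1, 12/1, 59/5, 661/56, 7330/621, 66631/5645

Using the convergent recurrence p_i = a_i*p_{i-1} + p_{i-2}, q_i = a_i*q_{i-1} + q_{i-2} with p_{-2}=0, p_{-1}=1, q_{-2}=1, q_{-1}=0:
  i=0: a_0=11, p_0 = 11*1 + 0 = 11, q_0 = 11*0 + 1 = 1.
  i=1: a_1=1, p_1 = 1*11 + 1 = 12, q_1 = 1*1 + 0 = 1.
  i=2: a_2=4, p_2 = 4*12 + 11 = 59, q_2 = 4*1 + 1 = 5.
  i=3: a_3=11, p_3 = 11*59 + 12 = 661, q_3 = 11*5 + 1 = 56.
  i=4: a_4=11, p_4 = 11*661 + 59 = 7330, q_4 = 11*56 + 5 = 621.
  i=5: a_5=9, p_5 = 9*7330 + 661 = 66631, q_5 = 9*621 + 56 = 5645.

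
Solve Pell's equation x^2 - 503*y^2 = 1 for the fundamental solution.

First expand sqrt(503) as a continued fraction. With x_i = (sqrt(503) + m_i)/d_i and (m_0, d_0) = (0, 1): a_0 = floor(sqrt(503)) = 22, since 22^2 = 484 <= 503 < 529 = 23^2.
Iterate m_{i+1} = d_i*a_i - m_i, d_{i+1} = (503 - m_{i+1}^2)/d_i, a_{i+1} = floor((a_0 + m_{i+1})/d_{i+1}):
  m_1 = 1*22 - 0 = 22, d_1 = (503 - 22^2)/1 = 19/1 = 19, a_1 = floor((22 + 22)/19) = 2.
  m_2 = 19*2 - 22 = 16, d_2 = (503 - 16^2)/19 = 247/19 = 13, a_2 = floor((22 + 16)/13) = 2.
  m_3 = 13*2 - 16 = 10, d_3 = (503 - 10^2)/13 = 403/13 = 31, a_3 = floor((22 + 10)/31) = 1.
  m_4 = 31*1 - 10 = 21, d_4 = (503 - 21^2)/31 = 62/31 = 2, a_4 = floor((22 + 21)/2) = 21.
  m_5 = 2*21 - 21 = 21, d_5 = (503 - 21^2)/2 = 62/2 = 31, a_5 = floor((22 + 21)/31) = 1.
  m_6 = 31*1 - 21 = 10, d_6 = (503 - 10^2)/31 = 403/31 = 13, a_6 = floor((22 + 10)/13) = 2.
  m_7 = 13*2 - 10 = 16, d_7 = (503 - 16^2)/13 = 247/13 = 19, a_7 = floor((22 + 16)/19) = 2.
  m_8 = 19*2 - 16 = 22, d_8 = (503 - 22^2)/19 = 19/19 = 1, a_8 = floor((22 + 22)/1) = 44.
  m_9 = 1*44 - 22 = 22, d_9 = (503 - 22^2)/1 = 19/1 = 19: (m_9, d_9) = (m_1, d_1) = (22, 19), so from here the quotients repeat a_1, ..., a_8; the period length is 8.
So sqrt(503) = [22; (2, 2, 1, 21, 1, 2, 2, 44)] with period length k = 8.
k is even, so the fundamental solution of x^2 - 503y^2 = 1 is (p_{k-1}, q_{k-1}) = (p_7, q_7); compute convergents through index 7.
Convergents (p_i = a_i*p_{i-1} + p_{i-2}, q_i = a_i*q_{i-1} + q_{i-2} with p_{-2}=0, p_{-1}=1, q_{-2}=1, q_{-1}=0):
  i=0: a_0=22, p_0 = 22*1 + 0 = 22, q_0 = 22*0 + 1 = 1.
  i=1: a_1=2, p_1 = 2*22 + 1 = 45, q_1 = 2*1 + 0 = 2.
  i=2: a_2=2, p_2 = 2*45 + 22 = 112, q_2 = 2*2 + 1 = 5.
  i=3: a_3=1, p_3 = 1*112 + 45 = 157, q_3 = 1*5 + 2 = 7.
  i=4: a_4=21, p_4 = 21*157 + 112 = 3409, q_4 = 21*7 + 5 = 152.
  i=5: a_5=1, p_5 = 1*3409 + 157 = 3566, q_5 = 1*152 + 7 = 159.
  i=6: a_6=2, p_6 = 2*3566 + 3409 = 10541, q_6 = 2*159 + 152 = 470.
  i=7: a_7=2, p_7 = 2*10541 + 3566 = 24648, q_7 = 2*470 + 159 = 1099.
Check: 24648^2 - 503*1099^2 = 607523904 - 607523903 = 1, so (x, y) = (24648, 1099) solves the equation, and by the theorem it is the least positive solution.

(x, y) = (24648, 1099)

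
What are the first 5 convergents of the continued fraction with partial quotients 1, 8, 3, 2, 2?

1/1, 9/8, 28/25, 65/58, 158/141

Using the convergent recurrence p_i = a_i*p_{i-1} + p_{i-2}, q_i = a_i*q_{i-1} + q_{i-2} with p_{-2}=0, p_{-1}=1, q_{-2}=1, q_{-1}=0:
  i=0: a_0=1, p_0 = 1*1 + 0 = 1, q_0 = 1*0 + 1 = 1.
  i=1: a_1=8, p_1 = 8*1 + 1 = 9, q_1 = 8*1 + 0 = 8.
  i=2: a_2=3, p_2 = 3*9 + 1 = 28, q_2 = 3*8 + 1 = 25.
  i=3: a_3=2, p_3 = 2*28 + 9 = 65, q_3 = 2*25 + 8 = 58.
  i=4: a_4=2, p_4 = 2*65 + 28 = 158, q_4 = 2*58 + 25 = 141.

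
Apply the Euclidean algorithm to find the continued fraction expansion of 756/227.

[3; 3, 37, 2]

Run the Euclidean algorithm on 756 and 227; the successive quotients are the partial quotients a_0, a_1, ... (each step inverts the fractional part left over by the previous one):
  756 = 3*227 + 75, so a_0 = 3.
  227 = 3*75 + 2, so a_1 = 3.
  75 = 37*2 + 1, so a_2 = 37.
  2 = 2*1 + 0, so a_3 = 2.
The remainder reaches 0 after 4 divisions, so the expansion has 4 partial quotients, read off in order.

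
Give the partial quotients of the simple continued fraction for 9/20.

Run the Euclidean algorithm on 9 and 20; the successive quotients are the partial quotients a_0, a_1, ... (each step inverts the fractional part left over by the previous one):
  9 = 0*20 + 9, so a_0 = 0.
  20 = 2*9 + 2, so a_1 = 2.
  9 = 4*2 + 1, so a_2 = 4.
  2 = 2*1 + 0, so a_3 = 2.
The remainder reaches 0 after 4 divisions, so the expansion has 4 partial quotients, read off in order.

[0; 2, 4, 2]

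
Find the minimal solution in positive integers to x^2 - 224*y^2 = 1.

(x, y) = (15, 1)

First expand sqrt(224) as a continued fraction. With x_i = (sqrt(224) + m_i)/d_i and (m_0, d_0) = (0, 1): a_0 = floor(sqrt(224)) = 14, since 14^2 = 196 <= 224 < 225 = 15^2.
Iterate m_{i+1} = d_i*a_i - m_i, d_{i+1} = (224 - m_{i+1}^2)/d_i, a_{i+1} = floor((a_0 + m_{i+1})/d_{i+1}):
  m_1 = 1*14 - 0 = 14, d_1 = (224 - 14^2)/1 = 28/1 = 28, a_1 = floor((14 + 14)/28) = 1.
  m_2 = 28*1 - 14 = 14, d_2 = (224 - 14^2)/28 = 28/28 = 1, a_2 = floor((14 + 14)/1) = 28.
  m_3 = 1*28 - 14 = 14, d_3 = (224 - 14^2)/1 = 28/1 = 28: (m_3, d_3) = (m_1, d_1) = (14, 28), so from here the quotients repeat a_1, a_2; the period length is 2.
So sqrt(224) = [14; (1, 28)] with period length k = 2.
k is even, so the fundamental solution of x^2 - 224y^2 = 1 is (p_{k-1}, q_{k-1}) = (p_1, q_1); compute convergents through index 1.
Convergents (p_i = a_i*p_{i-1} + p_{i-2}, q_i = a_i*q_{i-1} + q_{i-2} with p_{-2}=0, p_{-1}=1, q_{-2}=1, q_{-1}=0):
  i=0: a_0=14, p_0 = 14*1 + 0 = 14, q_0 = 14*0 + 1 = 1.
  i=1: a_1=1, p_1 = 1*14 + 1 = 15, q_1 = 1*1 + 0 = 1.
Check: 15^2 - 224*1^2 = 225 - 224 = 1, so (x, y) = (15, 1) solves the equation, and by the theorem it is the least positive solution.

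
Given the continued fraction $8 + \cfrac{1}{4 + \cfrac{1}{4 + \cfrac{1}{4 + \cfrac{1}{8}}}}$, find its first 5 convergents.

Using the convergent recurrence p_i = a_i*p_{i-1} + p_{i-2}, q_i = a_i*q_{i-1} + q_{i-2} with p_{-2}=0, p_{-1}=1, q_{-2}=1, q_{-1}=0:
  i=0: a_0=8, p_0 = 8*1 + 0 = 8, q_0 = 8*0 + 1 = 1.
  i=1: a_1=4, p_1 = 4*8 + 1 = 33, q_1 = 4*1 + 0 = 4.
  i=2: a_2=4, p_2 = 4*33 + 8 = 140, q_2 = 4*4 + 1 = 17.
  i=3: a_3=4, p_3 = 4*140 + 33 = 593, q_3 = 4*17 + 4 = 72.
  i=4: a_4=8, p_4 = 8*593 + 140 = 4884, q_4 = 8*72 + 17 = 593.

8/1, 33/4, 140/17, 593/72, 4884/593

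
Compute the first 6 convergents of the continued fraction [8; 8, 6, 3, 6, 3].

8/1, 65/8, 398/49, 1259/155, 7952/979, 25115/3092

Using the convergent recurrence p_i = a_i*p_{i-1} + p_{i-2}, q_i = a_i*q_{i-1} + q_{i-2} with p_{-2}=0, p_{-1}=1, q_{-2}=1, q_{-1}=0:
  i=0: a_0=8, p_0 = 8*1 + 0 = 8, q_0 = 8*0 + 1 = 1.
  i=1: a_1=8, p_1 = 8*8 + 1 = 65, q_1 = 8*1 + 0 = 8.
  i=2: a_2=6, p_2 = 6*65 + 8 = 398, q_2 = 6*8 + 1 = 49.
  i=3: a_3=3, p_3 = 3*398 + 65 = 1259, q_3 = 3*49 + 8 = 155.
  i=4: a_4=6, p_4 = 6*1259 + 398 = 7952, q_4 = 6*155 + 49 = 979.
  i=5: a_5=3, p_5 = 3*7952 + 1259 = 25115, q_5 = 3*979 + 155 = 3092.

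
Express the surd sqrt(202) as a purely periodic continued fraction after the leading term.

[14; (4, 1, 2, 2, 1, 4, 28)]

Write x_i = (sqrt(202) + m_i)/d_i with (m_0, d_0) = (0, 1). a_0 = floor(sqrt(202)) = 14, since 14^2 = 196 <= 202 < 225 = 15^2.
Iterate m_{i+1} = d_i*a_i - m_i, d_{i+1} = (202 - m_{i+1}^2)/d_i, a_{i+1} = floor((a_0 + m_{i+1})/d_{i+1}):
  m_1 = 1*14 - 0 = 14, d_1 = (202 - 14^2)/1 = 6/1 = 6, a_1 = floor((14 + 14)/6) = 4.
  m_2 = 6*4 - 14 = 10, d_2 = (202 - 10^2)/6 = 102/6 = 17, a_2 = floor((14 + 10)/17) = 1.
  m_3 = 17*1 - 10 = 7, d_3 = (202 - 7^2)/17 = 153/17 = 9, a_3 = floor((14 + 7)/9) = 2.
  m_4 = 9*2 - 7 = 11, d_4 = (202 - 11^2)/9 = 81/9 = 9, a_4 = floor((14 + 11)/9) = 2.
  m_5 = 9*2 - 11 = 7, d_5 = (202 - 7^2)/9 = 153/9 = 17, a_5 = floor((14 + 7)/17) = 1.
  m_6 = 17*1 - 7 = 10, d_6 = (202 - 10^2)/17 = 102/17 = 6, a_6 = floor((14 + 10)/6) = 4.
  m_7 = 6*4 - 10 = 14, d_7 = (202 - 14^2)/6 = 6/6 = 1, a_7 = floor((14 + 14)/1) = 28.
  m_8 = 1*28 - 14 = 14, d_8 = (202 - 14^2)/1 = 6/1 = 6: (m_8, d_8) = (m_1, d_1) = (14, 6), so from here the quotients repeat a_1, ..., a_7; the period length is 7.
Hence the expansion of sqrt(202) is a_0 = 14 followed by the repeating block 4, 1, 2, 2, 1, 4, 28 (period 7).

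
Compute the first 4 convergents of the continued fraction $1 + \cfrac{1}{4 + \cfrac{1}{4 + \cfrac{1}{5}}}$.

Using the convergent recurrence p_i = a_i*p_{i-1} + p_{i-2}, q_i = a_i*q_{i-1} + q_{i-2} with p_{-2}=0, p_{-1}=1, q_{-2}=1, q_{-1}=0:
  i=0: a_0=1, p_0 = 1*1 + 0 = 1, q_0 = 1*0 + 1 = 1.
  i=1: a_1=4, p_1 = 4*1 + 1 = 5, q_1 = 4*1 + 0 = 4.
  i=2: a_2=4, p_2 = 4*5 + 1 = 21, q_2 = 4*4 + 1 = 17.
  i=3: a_3=5, p_3 = 5*21 + 5 = 110, q_3 = 5*17 + 4 = 89.

1/1, 5/4, 21/17, 110/89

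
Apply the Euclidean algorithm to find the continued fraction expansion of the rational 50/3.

Run the Euclidean algorithm on 50 and 3; the successive quotients are the partial quotients a_0, a_1, ... (each step inverts the fractional part left over by the previous one):
  50 = 16*3 + 2, so a_0 = 16.
  3 = 1*2 + 1, so a_1 = 1.
  2 = 2*1 + 0, so a_2 = 2.
The remainder reaches 0 after 3 divisions, so the expansion has 3 partial quotients, read off in order.

[16; 1, 2]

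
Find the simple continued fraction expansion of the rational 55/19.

[2; 1, 8, 2]

Run the Euclidean algorithm on 55 and 19; the successive quotients are the partial quotients a_0, a_1, ... (each step inverts the fractional part left over by the previous one):
  55 = 2*19 + 17, so a_0 = 2.
  19 = 1*17 + 2, so a_1 = 1.
  17 = 8*2 + 1, so a_2 = 8.
  2 = 2*1 + 0, so a_3 = 2.
The remainder reaches 0 after 4 divisions, so the expansion has 4 partial quotients, read off in order.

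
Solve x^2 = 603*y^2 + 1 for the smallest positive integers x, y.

First expand sqrt(603) as a continued fraction. With x_i = (sqrt(603) + m_i)/d_i and (m_0, d_0) = (0, 1): a_0 = floor(sqrt(603)) = 24, since 24^2 = 576 <= 603 < 625 = 25^2.
Iterate m_{i+1} = d_i*a_i - m_i, d_{i+1} = (603 - m_{i+1}^2)/d_i, a_{i+1} = floor((a_0 + m_{i+1})/d_{i+1}):
  m_1 = 1*24 - 0 = 24, d_1 = (603 - 24^2)/1 = 27/1 = 27, a_1 = floor((24 + 24)/27) = 1.
  m_2 = 27*1 - 24 = 3, d_2 = (603 - 3^2)/27 = 594/27 = 22, a_2 = floor((24 + 3)/22) = 1.
  m_3 = 22*1 - 3 = 19, d_3 = (603 - 19^2)/22 = 242/22 = 11, a_3 = floor((24 + 19)/11) = 3.
  m_4 = 11*3 - 19 = 14, d_4 = (603 - 14^2)/11 = 407/11 = 37, a_4 = floor((24 + 14)/37) = 1.
  m_5 = 37*1 - 14 = 23, d_5 = (603 - 23^2)/37 = 74/37 = 2, a_5 = floor((24 + 23)/2) = 23.
  m_6 = 2*23 - 23 = 23, d_6 = (603 - 23^2)/2 = 74/2 = 37, a_6 = floor((24 + 23)/37) = 1.
  m_7 = 37*1 - 23 = 14, d_7 = (603 - 14^2)/37 = 407/37 = 11, a_7 = floor((24 + 14)/11) = 3.
  m_8 = 11*3 - 14 = 19, d_8 = (603 - 19^2)/11 = 242/11 = 22, a_8 = floor((24 + 19)/22) = 1.
  m_9 = 22*1 - 19 = 3, d_9 = (603 - 3^2)/22 = 594/22 = 27, a_9 = floor((24 + 3)/27) = 1.
  m_10 = 27*1 - 3 = 24, d_10 = (603 - 24^2)/27 = 27/27 = 1, a_10 = floor((24 + 24)/1) = 48.
  m_11 = 1*48 - 24 = 24, d_11 = (603 - 24^2)/1 = 27/1 = 27: (m_11, d_11) = (m_1, d_1) = (24, 27), so from here the quotients repeat a_1, ..., a_10; the period length is 10.
So sqrt(603) = [24; (1, 1, 3, 1, 23, 1, 3, 1, 1, 48)] with period length k = 10.
k is even, so the fundamental solution of x^2 - 603y^2 = 1 is (p_{k-1}, q_{k-1}) = (p_9, q_9); compute convergents through index 9.
Convergents (p_i = a_i*p_{i-1} + p_{i-2}, q_i = a_i*q_{i-1} + q_{i-2} with p_{-2}=0, p_{-1}=1, q_{-2}=1, q_{-1}=0):
  i=0: a_0=24, p_0 = 24*1 + 0 = 24, q_0 = 24*0 + 1 = 1.
  i=1: a_1=1, p_1 = 1*24 + 1 = 25, q_1 = 1*1 + 0 = 1.
  i=2: a_2=1, p_2 = 1*25 + 24 = 49, q_2 = 1*1 + 1 = 2.
  i=3: a_3=3, p_3 = 3*49 + 25 = 172, q_3 = 3*2 + 1 = 7.
  i=4: a_4=1, p_4 = 1*172 + 49 = 221, q_4 = 1*7 + 2 = 9.
  i=5: a_5=23, p_5 = 23*221 + 172 = 5255, q_5 = 23*9 + 7 = 214.
  i=6: a_6=1, p_6 = 1*5255 + 221 = 5476, q_6 = 1*214 + 9 = 223.
  i=7: a_7=3, p_7 = 3*5476 + 5255 = 21683, q_7 = 3*223 + 214 = 883.
  i=8: a_8=1, p_8 = 1*21683 + 5476 = 27159, q_8 = 1*883 + 223 = 1106.
  i=9: a_9=1, p_9 = 1*27159 + 21683 = 48842, q_9 = 1*1106 + 883 = 1989.
Check: 48842^2 - 603*1989^2 = 2385540964 - 2385540963 = 1, so (x, y) = (48842, 1989) solves the equation, and by the theorem it is the least positive solution.

(x, y) = (48842, 1989)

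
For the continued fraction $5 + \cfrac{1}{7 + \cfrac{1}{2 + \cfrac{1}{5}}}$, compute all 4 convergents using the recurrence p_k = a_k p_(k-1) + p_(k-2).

Using the convergent recurrence p_i = a_i*p_{i-1} + p_{i-2}, q_i = a_i*q_{i-1} + q_{i-2} with p_{-2}=0, p_{-1}=1, q_{-2}=1, q_{-1}=0:
  i=0: a_0=5, p_0 = 5*1 + 0 = 5, q_0 = 5*0 + 1 = 1.
  i=1: a_1=7, p_1 = 7*5 + 1 = 36, q_1 = 7*1 + 0 = 7.
  i=2: a_2=2, p_2 = 2*36 + 5 = 77, q_2 = 2*7 + 1 = 15.
  i=3: a_3=5, p_3 = 5*77 + 36 = 421, q_3 = 5*15 + 7 = 82.

5/1, 36/7, 77/15, 421/82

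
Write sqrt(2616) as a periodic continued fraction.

[51; (6, 1, 4, 3, 1, 7, 1, 3, 4, 1, 6, 102)]

Write x_i = (sqrt(2616) + m_i)/d_i with (m_0, d_0) = (0, 1). a_0 = floor(sqrt(2616)) = 51, since 51^2 = 2601 <= 2616 < 2704 = 52^2.
Iterate m_{i+1} = d_i*a_i - m_i, d_{i+1} = (2616 - m_{i+1}^2)/d_i, a_{i+1} = floor((a_0 + m_{i+1})/d_{i+1}):
  m_1 = 1*51 - 0 = 51, d_1 = (2616 - 51^2)/1 = 15/1 = 15, a_1 = floor((51 + 51)/15) = 6.
  m_2 = 15*6 - 51 = 39, d_2 = (2616 - 39^2)/15 = 1095/15 = 73, a_2 = floor((51 + 39)/73) = 1.
  m_3 = 73*1 - 39 = 34, d_3 = (2616 - 34^2)/73 = 1460/73 = 20, a_3 = floor((51 + 34)/20) = 4.
  m_4 = 20*4 - 34 = 46, d_4 = (2616 - 46^2)/20 = 500/20 = 25, a_4 = floor((51 + 46)/25) = 3.
  m_5 = 25*3 - 46 = 29, d_5 = (2616 - 29^2)/25 = 1775/25 = 71, a_5 = floor((51 + 29)/71) = 1.
  m_6 = 71*1 - 29 = 42, d_6 = (2616 - 42^2)/71 = 852/71 = 12, a_6 = floor((51 + 42)/12) = 7.
  m_7 = 12*7 - 42 = 42, d_7 = (2616 - 42^2)/12 = 852/12 = 71, a_7 = floor((51 + 42)/71) = 1.
  m_8 = 71*1 - 42 = 29, d_8 = (2616 - 29^2)/71 = 1775/71 = 25, a_8 = floor((51 + 29)/25) = 3.
  m_9 = 25*3 - 29 = 46, d_9 = (2616 - 46^2)/25 = 500/25 = 20, a_9 = floor((51 + 46)/20) = 4.
  m_10 = 20*4 - 46 = 34, d_10 = (2616 - 34^2)/20 = 1460/20 = 73, a_10 = floor((51 + 34)/73) = 1.
  m_11 = 73*1 - 34 = 39, d_11 = (2616 - 39^2)/73 = 1095/73 = 15, a_11 = floor((51 + 39)/15) = 6.
  m_12 = 15*6 - 39 = 51, d_12 = (2616 - 51^2)/15 = 15/15 = 1, a_12 = floor((51 + 51)/1) = 102.
  m_13 = 1*102 - 51 = 51, d_13 = (2616 - 51^2)/1 = 15/1 = 15: (m_13, d_13) = (m_1, d_1) = (51, 15), so from here the quotients repeat a_1, ..., a_12; the period length is 12.
Hence the expansion of sqrt(2616) is a_0 = 51 followed by the repeating block 6, 1, 4, 3, 1, 7, 1, 3, 4, 1, 6, 102 (period 12).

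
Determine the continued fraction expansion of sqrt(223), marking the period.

Write x_i = (sqrt(223) + m_i)/d_i with (m_0, d_0) = (0, 1). a_0 = floor(sqrt(223)) = 14, since 14^2 = 196 <= 223 < 225 = 15^2.
Iterate m_{i+1} = d_i*a_i - m_i, d_{i+1} = (223 - m_{i+1}^2)/d_i, a_{i+1} = floor((a_0 + m_{i+1})/d_{i+1}):
  m_1 = 1*14 - 0 = 14, d_1 = (223 - 14^2)/1 = 27/1 = 27, a_1 = floor((14 + 14)/27) = 1.
  m_2 = 27*1 - 14 = 13, d_2 = (223 - 13^2)/27 = 54/27 = 2, a_2 = floor((14 + 13)/2) = 13.
  m_3 = 2*13 - 13 = 13, d_3 = (223 - 13^2)/2 = 54/2 = 27, a_3 = floor((14 + 13)/27) = 1.
  m_4 = 27*1 - 13 = 14, d_4 = (223 - 14^2)/27 = 27/27 = 1, a_4 = floor((14 + 14)/1) = 28.
  m_5 = 1*28 - 14 = 14, d_5 = (223 - 14^2)/1 = 27/1 = 27: (m_5, d_5) = (m_1, d_1) = (14, 27), so from here the quotients repeat a_1, ..., a_4; the period length is 4.
Hence the expansion of sqrt(223) is a_0 = 14 followed by the repeating block 1, 13, 1, 28 (period 4).

[14; (1, 13, 1, 28)]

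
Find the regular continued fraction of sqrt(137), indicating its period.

[11; (1, 2, 2, 1, 1, 2, 2, 1, 22)]

Write x_i = (sqrt(137) + m_i)/d_i with (m_0, d_0) = (0, 1). a_0 = floor(sqrt(137)) = 11, since 11^2 = 121 <= 137 < 144 = 12^2.
Iterate m_{i+1} = d_i*a_i - m_i, d_{i+1} = (137 - m_{i+1}^2)/d_i, a_{i+1} = floor((a_0 + m_{i+1})/d_{i+1}):
  m_1 = 1*11 - 0 = 11, d_1 = (137 - 11^2)/1 = 16/1 = 16, a_1 = floor((11 + 11)/16) = 1.
  m_2 = 16*1 - 11 = 5, d_2 = (137 - 5^2)/16 = 112/16 = 7, a_2 = floor((11 + 5)/7) = 2.
  m_3 = 7*2 - 5 = 9, d_3 = (137 - 9^2)/7 = 56/7 = 8, a_3 = floor((11 + 9)/8) = 2.
  m_4 = 8*2 - 9 = 7, d_4 = (137 - 7^2)/8 = 88/8 = 11, a_4 = floor((11 + 7)/11) = 1.
  m_5 = 11*1 - 7 = 4, d_5 = (137 - 4^2)/11 = 121/11 = 11, a_5 = floor((11 + 4)/11) = 1.
  m_6 = 11*1 - 4 = 7, d_6 = (137 - 7^2)/11 = 88/11 = 8, a_6 = floor((11 + 7)/8) = 2.
  m_7 = 8*2 - 7 = 9, d_7 = (137 - 9^2)/8 = 56/8 = 7, a_7 = floor((11 + 9)/7) = 2.
  m_8 = 7*2 - 9 = 5, d_8 = (137 - 5^2)/7 = 112/7 = 16, a_8 = floor((11 + 5)/16) = 1.
  m_9 = 16*1 - 5 = 11, d_9 = (137 - 11^2)/16 = 16/16 = 1, a_9 = floor((11 + 11)/1) = 22.
  m_10 = 1*22 - 11 = 11, d_10 = (137 - 11^2)/1 = 16/1 = 16: (m_10, d_10) = (m_1, d_1) = (11, 16), so from here the quotients repeat a_1, ..., a_9; the period length is 9.
Hence the expansion of sqrt(137) is a_0 = 11 followed by the repeating block 1, 2, 2, 1, 1, 2, 2, 1, 22 (period 9).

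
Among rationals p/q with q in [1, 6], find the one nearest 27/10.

8/3

Expand x = 27/10 as a continued fraction with the Euclidean algorithm:
  27 = 2*10 + 7, so a_0 = 2.
  10 = 1*7 + 3, so a_1 = 1.
  7 = 2*3 + 1, so a_2 = 2.
  3 = 3*1 + 0, so a_3 = 3.
so x = [2; 1, 2, 3].
Convergents (p_i = a_i*p_{i-1} + p_{i-2}, q_i = a_i*q_{i-1} + q_{i-2} with p_{-2}=0, p_{-1}=1, q_{-2}=1, q_{-1}=0), until the denominator exceeds 6:
  i=0: a_0=2, p_0 = 2*1 + 0 = 2, q_0 = 2*0 + 1 = 1.
  i=1: a_1=1, p_1 = 1*2 + 1 = 3, q_1 = 1*1 + 0 = 1.
  i=2: a_2=2, p_2 = 2*3 + 2 = 8, q_2 = 2*1 + 1 = 3.
  i=3: a_3=3, p_3 = 3*8 + 3 = 27, q_3 = 3*3 + 1 = 10.
q_3 = 10 > 6, so the last convergent with denominator <= 6 is p_2/q_2 = 8/3.
The closest fraction with denominator <= 6 is either p_2/q_2 or the intermediate fraction (k*p_2 + p_1)/(k*q_2 + q_1) with the largest k >= 1 whose denominator stays <= 6; these approach x as k grows, and every other convergent or intermediate fraction in range is farther away.
Largest k: floor((6 - q_1)/q_2) = floor((6 - 1)/3) = 1.
That gives (1*8 + 3)/(1*3 + 1) = 11/4.
Compare the errors: |x - 8/3| = |27*3 - 8*10|/(10*3) = 1/30, and |x - 11/4| = |27*4 - 11*10|/(10*4) = 2/40.
Cross-multiplying, 1*40 = 40 < 60 = 2*30, so 1/30 is smaller: the convergent 8/3 is closer to x than 11/4.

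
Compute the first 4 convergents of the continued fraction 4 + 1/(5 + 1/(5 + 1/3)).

Using the convergent recurrence p_i = a_i*p_{i-1} + p_{i-2}, q_i = a_i*q_{i-1} + q_{i-2} with p_{-2}=0, p_{-1}=1, q_{-2}=1, q_{-1}=0:
  i=0: a_0=4, p_0 = 4*1 + 0 = 4, q_0 = 4*0 + 1 = 1.
  i=1: a_1=5, p_1 = 5*4 + 1 = 21, q_1 = 5*1 + 0 = 5.
  i=2: a_2=5, p_2 = 5*21 + 4 = 109, q_2 = 5*5 + 1 = 26.
  i=3: a_3=3, p_3 = 3*109 + 21 = 348, q_3 = 3*26 + 5 = 83.

4/1, 21/5, 109/26, 348/83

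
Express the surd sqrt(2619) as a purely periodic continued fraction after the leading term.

Write x_i = (sqrt(2619) + m_i)/d_i with (m_0, d_0) = (0, 1). a_0 = floor(sqrt(2619)) = 51, since 51^2 = 2601 <= 2619 < 2704 = 52^2.
Iterate m_{i+1} = d_i*a_i - m_i, d_{i+1} = (2619 - m_{i+1}^2)/d_i, a_{i+1} = floor((a_0 + m_{i+1})/d_{i+1}):
  m_1 = 1*51 - 0 = 51, d_1 = (2619 - 51^2)/1 = 18/1 = 18, a_1 = floor((51 + 51)/18) = 5.
  m_2 = 18*5 - 51 = 39, d_2 = (2619 - 39^2)/18 = 1098/18 = 61, a_2 = floor((51 + 39)/61) = 1.
  m_3 = 61*1 - 39 = 22, d_3 = (2619 - 22^2)/61 = 2135/61 = 35, a_3 = floor((51 + 22)/35) = 2.
  m_4 = 35*2 - 22 = 48, d_4 = (2619 - 48^2)/35 = 315/35 = 9, a_4 = floor((51 + 48)/9) = 11.
  m_5 = 9*11 - 48 = 51, d_5 = (2619 - 51^2)/9 = 18/9 = 2, a_5 = floor((51 + 51)/2) = 51.
  m_6 = 2*51 - 51 = 51, d_6 = (2619 - 51^2)/2 = 18/2 = 9, a_6 = floor((51 + 51)/9) = 11.
  m_7 = 9*11 - 51 = 48, d_7 = (2619 - 48^2)/9 = 315/9 = 35, a_7 = floor((51 + 48)/35) = 2.
  m_8 = 35*2 - 48 = 22, d_8 = (2619 - 22^2)/35 = 2135/35 = 61, a_8 = floor((51 + 22)/61) = 1.
  m_9 = 61*1 - 22 = 39, d_9 = (2619 - 39^2)/61 = 1098/61 = 18, a_9 = floor((51 + 39)/18) = 5.
  m_10 = 18*5 - 39 = 51, d_10 = (2619 - 51^2)/18 = 18/18 = 1, a_10 = floor((51 + 51)/1) = 102.
  m_11 = 1*102 - 51 = 51, d_11 = (2619 - 51^2)/1 = 18/1 = 18: (m_11, d_11) = (m_1, d_1) = (51, 18), so from here the quotients repeat a_1, ..., a_10; the period length is 10.
Hence the expansion of sqrt(2619) is a_0 = 51 followed by the repeating block 5, 1, 2, 11, 51, 11, 2, 1, 5, 102 (period 10).

[51; (5, 1, 2, 11, 51, 11, 2, 1, 5, 102)]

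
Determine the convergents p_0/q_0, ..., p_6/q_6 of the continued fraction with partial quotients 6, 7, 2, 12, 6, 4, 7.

6/1, 43/7, 92/15, 1147/187, 6974/1137, 29043/4735, 210275/34282

Using the convergent recurrence p_i = a_i*p_{i-1} + p_{i-2}, q_i = a_i*q_{i-1} + q_{i-2} with p_{-2}=0, p_{-1}=1, q_{-2}=1, q_{-1}=0:
  i=0: a_0=6, p_0 = 6*1 + 0 = 6, q_0 = 6*0 + 1 = 1.
  i=1: a_1=7, p_1 = 7*6 + 1 = 43, q_1 = 7*1 + 0 = 7.
  i=2: a_2=2, p_2 = 2*43 + 6 = 92, q_2 = 2*7 + 1 = 15.
  i=3: a_3=12, p_3 = 12*92 + 43 = 1147, q_3 = 12*15 + 7 = 187.
  i=4: a_4=6, p_4 = 6*1147 + 92 = 6974, q_4 = 6*187 + 15 = 1137.
  i=5: a_5=4, p_5 = 4*6974 + 1147 = 29043, q_5 = 4*1137 + 187 = 4735.
  i=6: a_6=7, p_6 = 7*29043 + 6974 = 210275, q_6 = 7*4735 + 1137 = 34282.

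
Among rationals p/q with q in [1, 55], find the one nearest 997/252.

Expand x = 997/252 as a continued fraction with the Euclidean algorithm:
  997 = 3*252 + 241, so a_0 = 3.
  252 = 1*241 + 11, so a_1 = 1.
  241 = 21*11 + 10, so a_2 = 21.
  11 = 1*10 + 1, so a_3 = 1.
  10 = 10*1 + 0, so a_4 = 10.
so x = [3; 1, 21, 1, 10].
Convergents (p_i = a_i*p_{i-1} + p_{i-2}, q_i = a_i*q_{i-1} + q_{i-2} with p_{-2}=0, p_{-1}=1, q_{-2}=1, q_{-1}=0), until the denominator exceeds 55:
  i=0: a_0=3, p_0 = 3*1 + 0 = 3, q_0 = 3*0 + 1 = 1.
  i=1: a_1=1, p_1 = 1*3 + 1 = 4, q_1 = 1*1 + 0 = 1.
  i=2: a_2=21, p_2 = 21*4 + 3 = 87, q_2 = 21*1 + 1 = 22.
  i=3: a_3=1, p_3 = 1*87 + 4 = 91, q_3 = 1*22 + 1 = 23.
  i=4: a_4=10, p_4 = 10*91 + 87 = 997, q_4 = 10*23 + 22 = 252.
q_4 = 252 > 55, so the last convergent with denominator <= 55 is p_3/q_3 = 91/23.
The closest fraction with denominator <= 55 is either p_3/q_3 or the intermediate fraction (k*p_3 + p_2)/(k*q_3 + q_2) with the largest k >= 1 whose denominator stays <= 55; these approach x as k grows, and every other convergent or intermediate fraction in range is farther away.
Largest k: floor((55 - q_2)/q_3) = floor((55 - 22)/23) = 1.
That gives (1*91 + 87)/(1*23 + 22) = 178/45.
Compare the errors: |x - 91/23| = |997*23 - 91*252|/(252*23) = 1/5796, and |x - 178/45| = |997*45 - 178*252|/(252*45) = 9/11340.
Cross-multiplying, 1*11340 = 11340 < 52164 = 9*5796, so 1/5796 is smaller: the convergent 91/23 is closer to x than 178/45.

91/23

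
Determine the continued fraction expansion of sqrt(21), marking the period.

Write x_i = (sqrt(21) + m_i)/d_i with (m_0, d_0) = (0, 1). a_0 = floor(sqrt(21)) = 4, since 4^2 = 16 <= 21 < 25 = 5^2.
Iterate m_{i+1} = d_i*a_i - m_i, d_{i+1} = (21 - m_{i+1}^2)/d_i, a_{i+1} = floor((a_0 + m_{i+1})/d_{i+1}):
  m_1 = 1*4 - 0 = 4, d_1 = (21 - 4^2)/1 = 5/1 = 5, a_1 = floor((4 + 4)/5) = 1.
  m_2 = 5*1 - 4 = 1, d_2 = (21 - 1^2)/5 = 20/5 = 4, a_2 = floor((4 + 1)/4) = 1.
  m_3 = 4*1 - 1 = 3, d_3 = (21 - 3^2)/4 = 12/4 = 3, a_3 = floor((4 + 3)/3) = 2.
  m_4 = 3*2 - 3 = 3, d_4 = (21 - 3^2)/3 = 12/3 = 4, a_4 = floor((4 + 3)/4) = 1.
  m_5 = 4*1 - 3 = 1, d_5 = (21 - 1^2)/4 = 20/4 = 5, a_5 = floor((4 + 1)/5) = 1.
  m_6 = 5*1 - 1 = 4, d_6 = (21 - 4^2)/5 = 5/5 = 1, a_6 = floor((4 + 4)/1) = 8.
  m_7 = 1*8 - 4 = 4, d_7 = (21 - 4^2)/1 = 5/1 = 5: (m_7, d_7) = (m_1, d_1) = (4, 5), so from here the quotients repeat a_1, ..., a_6; the period length is 6.
Hence the expansion of sqrt(21) is a_0 = 4 followed by the repeating block 1, 1, 2, 1, 1, 8 (period 6).

[4; (1, 1, 2, 1, 1, 8)]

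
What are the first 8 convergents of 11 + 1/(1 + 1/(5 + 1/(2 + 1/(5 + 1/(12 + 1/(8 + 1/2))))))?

Using the convergent recurrence p_i = a_i*p_{i-1} + p_{i-2}, q_i = a_i*q_{i-1} + q_{i-2} with p_{-2}=0, p_{-1}=1, q_{-2}=1, q_{-1}=0:
  i=0: a_0=11, p_0 = 11*1 + 0 = 11, q_0 = 11*0 + 1 = 1.
  i=1: a_1=1, p_1 = 1*11 + 1 = 12, q_1 = 1*1 + 0 = 1.
  i=2: a_2=5, p_2 = 5*12 + 11 = 71, q_2 = 5*1 + 1 = 6.
  i=3: a_3=2, p_3 = 2*71 + 12 = 154, q_3 = 2*6 + 1 = 13.
  i=4: a_4=5, p_4 = 5*154 + 71 = 841, q_4 = 5*13 + 6 = 71.
  i=5: a_5=12, p_5 = 12*841 + 154 = 10246, q_5 = 12*71 + 13 = 865.
  i=6: a_6=8, p_6 = 8*10246 + 841 = 82809, q_6 = 8*865 + 71 = 6991.
  i=7: a_7=2, p_7 = 2*82809 + 10246 = 175864, q_7 = 2*6991 + 865 = 14847.

11/1, 12/1, 71/6, 154/13, 841/71, 10246/865, 82809/6991, 175864/14847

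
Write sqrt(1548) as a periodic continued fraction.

[39; (2, 1, 9, 5, 1, 18, 1, 5, 9, 1, 2, 78)]

Write x_i = (sqrt(1548) + m_i)/d_i with (m_0, d_0) = (0, 1). a_0 = floor(sqrt(1548)) = 39, since 39^2 = 1521 <= 1548 < 1600 = 40^2.
Iterate m_{i+1} = d_i*a_i - m_i, d_{i+1} = (1548 - m_{i+1}^2)/d_i, a_{i+1} = floor((a_0 + m_{i+1})/d_{i+1}):
  m_1 = 1*39 - 0 = 39, d_1 = (1548 - 39^2)/1 = 27/1 = 27, a_1 = floor((39 + 39)/27) = 2.
  m_2 = 27*2 - 39 = 15, d_2 = (1548 - 15^2)/27 = 1323/27 = 49, a_2 = floor((39 + 15)/49) = 1.
  m_3 = 49*1 - 15 = 34, d_3 = (1548 - 34^2)/49 = 392/49 = 8, a_3 = floor((39 + 34)/8) = 9.
  m_4 = 8*9 - 34 = 38, d_4 = (1548 - 38^2)/8 = 104/8 = 13, a_4 = floor((39 + 38)/13) = 5.
  m_5 = 13*5 - 38 = 27, d_5 = (1548 - 27^2)/13 = 819/13 = 63, a_5 = floor((39 + 27)/63) = 1.
  m_6 = 63*1 - 27 = 36, d_6 = (1548 - 36^2)/63 = 252/63 = 4, a_6 = floor((39 + 36)/4) = 18.
  m_7 = 4*18 - 36 = 36, d_7 = (1548 - 36^2)/4 = 252/4 = 63, a_7 = floor((39 + 36)/63) = 1.
  m_8 = 63*1 - 36 = 27, d_8 = (1548 - 27^2)/63 = 819/63 = 13, a_8 = floor((39 + 27)/13) = 5.
  m_9 = 13*5 - 27 = 38, d_9 = (1548 - 38^2)/13 = 104/13 = 8, a_9 = floor((39 + 38)/8) = 9.
  m_10 = 8*9 - 38 = 34, d_10 = (1548 - 34^2)/8 = 392/8 = 49, a_10 = floor((39 + 34)/49) = 1.
  m_11 = 49*1 - 34 = 15, d_11 = (1548 - 15^2)/49 = 1323/49 = 27, a_11 = floor((39 + 15)/27) = 2.
  m_12 = 27*2 - 15 = 39, d_12 = (1548 - 39^2)/27 = 27/27 = 1, a_12 = floor((39 + 39)/1) = 78.
  m_13 = 1*78 - 39 = 39, d_13 = (1548 - 39^2)/1 = 27/1 = 27: (m_13, d_13) = (m_1, d_1) = (39, 27), so from here the quotients repeat a_1, ..., a_12; the period length is 12.
Hence the expansion of sqrt(1548) is a_0 = 39 followed by the repeating block 2, 1, 9, 5, 1, 18, 1, 5, 9, 1, 2, 78 (period 12).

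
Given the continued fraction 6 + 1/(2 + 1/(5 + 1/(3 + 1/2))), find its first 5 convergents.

6/1, 13/2, 71/11, 226/35, 523/81

Using the convergent recurrence p_i = a_i*p_{i-1} + p_{i-2}, q_i = a_i*q_{i-1} + q_{i-2} with p_{-2}=0, p_{-1}=1, q_{-2}=1, q_{-1}=0:
  i=0: a_0=6, p_0 = 6*1 + 0 = 6, q_0 = 6*0 + 1 = 1.
  i=1: a_1=2, p_1 = 2*6 + 1 = 13, q_1 = 2*1 + 0 = 2.
  i=2: a_2=5, p_2 = 5*13 + 6 = 71, q_2 = 5*2 + 1 = 11.
  i=3: a_3=3, p_3 = 3*71 + 13 = 226, q_3 = 3*11 + 2 = 35.
  i=4: a_4=2, p_4 = 2*226 + 71 = 523, q_4 = 2*35 + 11 = 81.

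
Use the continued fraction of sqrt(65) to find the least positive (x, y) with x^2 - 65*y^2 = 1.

First expand sqrt(65) as a continued fraction. With x_i = (sqrt(65) + m_i)/d_i and (m_0, d_0) = (0, 1): a_0 = floor(sqrt(65)) = 8, since 8^2 = 64 <= 65 < 81 = 9^2.
Iterate m_{i+1} = d_i*a_i - m_i, d_{i+1} = (65 - m_{i+1}^2)/d_i, a_{i+1} = floor((a_0 + m_{i+1})/d_{i+1}):
  m_1 = 1*8 - 0 = 8, d_1 = (65 - 8^2)/1 = 1/1 = 1, a_1 = floor((8 + 8)/1) = 16.
  m_2 = 1*16 - 8 = 8, d_2 = (65 - 8^2)/1 = 1/1 = 1: (m_2, d_2) = (m_1, d_1) = (8, 1), so from here the quotient a_1 repeats; the period length is 1.
So sqrt(65) = [8; (16)] with period length k = 1.
k is odd, so (p_{k-1}, q_{k-1}) only solves x^2 - 65y^2 = -1 and the fundamental solution of x^2 - 65y^2 = 1 is (p_{2k-1}, q_{2k-1}) = (p_1, q_1); compute convergents through index 1, running through the period twice.
Convergents (p_i = a_i*p_{i-1} + p_{i-2}, q_i = a_i*q_{i-1} + q_{i-2} with p_{-2}=0, p_{-1}=1, q_{-2}=1, q_{-1}=0):
  i=0: a_0=8, p_0 = 8*1 + 0 = 8, q_0 = 8*0 + 1 = 1.
  i=1: a_1=16, p_1 = 16*8 + 1 = 129, q_1 = 16*1 + 0 = 16.
Indeed p_0^2 - 65*q_0^2 = 64 - 65 = -1, not +1.
Check: 129^2 - 65*16^2 = 16641 - 16640 = 1, so (x, y) = (129, 16) solves the equation, and by the theorem it is the least positive solution.

(x, y) = (129, 16)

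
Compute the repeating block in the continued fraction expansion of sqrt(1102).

[33; (5, 10, 1, 6, 2, 6, 1, 10, 5, 66)]

Write x_i = (sqrt(1102) + m_i)/d_i with (m_0, d_0) = (0, 1). a_0 = floor(sqrt(1102)) = 33, since 33^2 = 1089 <= 1102 < 1156 = 34^2.
Iterate m_{i+1} = d_i*a_i - m_i, d_{i+1} = (1102 - m_{i+1}^2)/d_i, a_{i+1} = floor((a_0 + m_{i+1})/d_{i+1}):
  m_1 = 1*33 - 0 = 33, d_1 = (1102 - 33^2)/1 = 13/1 = 13, a_1 = floor((33 + 33)/13) = 5.
  m_2 = 13*5 - 33 = 32, d_2 = (1102 - 32^2)/13 = 78/13 = 6, a_2 = floor((33 + 32)/6) = 10.
  m_3 = 6*10 - 32 = 28, d_3 = (1102 - 28^2)/6 = 318/6 = 53, a_3 = floor((33 + 28)/53) = 1.
  m_4 = 53*1 - 28 = 25, d_4 = (1102 - 25^2)/53 = 477/53 = 9, a_4 = floor((33 + 25)/9) = 6.
  m_5 = 9*6 - 25 = 29, d_5 = (1102 - 29^2)/9 = 261/9 = 29, a_5 = floor((33 + 29)/29) = 2.
  m_6 = 29*2 - 29 = 29, d_6 = (1102 - 29^2)/29 = 261/29 = 9, a_6 = floor((33 + 29)/9) = 6.
  m_7 = 9*6 - 29 = 25, d_7 = (1102 - 25^2)/9 = 477/9 = 53, a_7 = floor((33 + 25)/53) = 1.
  m_8 = 53*1 - 25 = 28, d_8 = (1102 - 28^2)/53 = 318/53 = 6, a_8 = floor((33 + 28)/6) = 10.
  m_9 = 6*10 - 28 = 32, d_9 = (1102 - 32^2)/6 = 78/6 = 13, a_9 = floor((33 + 32)/13) = 5.
  m_10 = 13*5 - 32 = 33, d_10 = (1102 - 33^2)/13 = 13/13 = 1, a_10 = floor((33 + 33)/1) = 66.
  m_11 = 1*66 - 33 = 33, d_11 = (1102 - 33^2)/1 = 13/1 = 13: (m_11, d_11) = (m_1, d_1) = (33, 13), so from here the quotients repeat a_1, ..., a_10; the period length is 10.
Hence the expansion of sqrt(1102) is a_0 = 33 followed by the repeating block 5, 10, 1, 6, 2, 6, 1, 10, 5, 66 (period 10).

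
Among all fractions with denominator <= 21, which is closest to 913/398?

Expand x = 913/398 as a continued fraction with the Euclidean algorithm:
  913 = 2*398 + 117, so a_0 = 2.
  398 = 3*117 + 47, so a_1 = 3.
  117 = 2*47 + 23, so a_2 = 2.
  47 = 2*23 + 1, so a_3 = 2.
  23 = 23*1 + 0, so a_4 = 23.
so x = [2; 3, 2, 2, 23].
Convergents (p_i = a_i*p_{i-1} + p_{i-2}, q_i = a_i*q_{i-1} + q_{i-2} with p_{-2}=0, p_{-1}=1, q_{-2}=1, q_{-1}=0), until the denominator exceeds 21:
  i=0: a_0=2, p_0 = 2*1 + 0 = 2, q_0 = 2*0 + 1 = 1.
  i=1: a_1=3, p_1 = 3*2 + 1 = 7, q_1 = 3*1 + 0 = 3.
  i=2: a_2=2, p_2 = 2*7 + 2 = 16, q_2 = 2*3 + 1 = 7.
  i=3: a_3=2, p_3 = 2*16 + 7 = 39, q_3 = 2*7 + 3 = 17.
  i=4: a_4=23, p_4 = 23*39 + 16 = 913, q_4 = 23*17 + 7 = 398.
q_4 = 398 > 21, so the last convergent with denominator <= 21 is p_3/q_3 = 39/17.
The closest fraction with denominator <= 21 is either p_3/q_3 or the intermediate fraction (k*p_3 + p_2)/(k*q_3 + q_2) with the largest k >= 1 whose denominator stays <= 21; these approach x as k grows, and every other convergent or intermediate fraction in range is farther away.
Largest k: floor((21 - q_2)/q_3) = floor((21 - 7)/17) = 0.
Since k = 0, no intermediate fraction beyond p_3/q_3 has denominator <= 21, so the convergent 39/17 is the closest (its error is |913*17 - 39*398|/(398*17) = 1/6766).

39/17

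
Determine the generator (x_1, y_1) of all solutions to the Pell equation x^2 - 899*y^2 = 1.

(x, y) = (30, 1)

First expand sqrt(899) as a continued fraction. With x_i = (sqrt(899) + m_i)/d_i and (m_0, d_0) = (0, 1): a_0 = floor(sqrt(899)) = 29, since 29^2 = 841 <= 899 < 900 = 30^2.
Iterate m_{i+1} = d_i*a_i - m_i, d_{i+1} = (899 - m_{i+1}^2)/d_i, a_{i+1} = floor((a_0 + m_{i+1})/d_{i+1}):
  m_1 = 1*29 - 0 = 29, d_1 = (899 - 29^2)/1 = 58/1 = 58, a_1 = floor((29 + 29)/58) = 1.
  m_2 = 58*1 - 29 = 29, d_2 = (899 - 29^2)/58 = 58/58 = 1, a_2 = floor((29 + 29)/1) = 58.
  m_3 = 1*58 - 29 = 29, d_3 = (899 - 29^2)/1 = 58/1 = 58: (m_3, d_3) = (m_1, d_1) = (29, 58), so from here the quotients repeat a_1, a_2; the period length is 2.
So sqrt(899) = [29; (1, 58)] with period length k = 2.
k is even, so the fundamental solution of x^2 - 899y^2 = 1 is (p_{k-1}, q_{k-1}) = (p_1, q_1); compute convergents through index 1.
Convergents (p_i = a_i*p_{i-1} + p_{i-2}, q_i = a_i*q_{i-1} + q_{i-2} with p_{-2}=0, p_{-1}=1, q_{-2}=1, q_{-1}=0):
  i=0: a_0=29, p_0 = 29*1 + 0 = 29, q_0 = 29*0 + 1 = 1.
  i=1: a_1=1, p_1 = 1*29 + 1 = 30, q_1 = 1*1 + 0 = 1.
Check: 30^2 - 899*1^2 = 900 - 899 = 1, so (x, y) = (30, 1) solves the equation, and by the theorem it is the least positive solution.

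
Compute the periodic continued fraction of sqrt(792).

Write x_i = (sqrt(792) + m_i)/d_i with (m_0, d_0) = (0, 1). a_0 = floor(sqrt(792)) = 28, since 28^2 = 784 <= 792 < 841 = 29^2.
Iterate m_{i+1} = d_i*a_i - m_i, d_{i+1} = (792 - m_{i+1}^2)/d_i, a_{i+1} = floor((a_0 + m_{i+1})/d_{i+1}):
  m_1 = 1*28 - 0 = 28, d_1 = (792 - 28^2)/1 = 8/1 = 8, a_1 = floor((28 + 28)/8) = 7.
  m_2 = 8*7 - 28 = 28, d_2 = (792 - 28^2)/8 = 8/8 = 1, a_2 = floor((28 + 28)/1) = 56.
  m_3 = 1*56 - 28 = 28, d_3 = (792 - 28^2)/1 = 8/1 = 8: (m_3, d_3) = (m_1, d_1) = (28, 8), so from here the quotients repeat a_1, a_2; the period length is 2.
Hence the expansion of sqrt(792) is a_0 = 28 followed by the repeating block 7, 56 (period 2).

[28; (7, 56)]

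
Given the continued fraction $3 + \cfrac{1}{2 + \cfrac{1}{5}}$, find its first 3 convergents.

3/1, 7/2, 38/11

Using the convergent recurrence p_i = a_i*p_{i-1} + p_{i-2}, q_i = a_i*q_{i-1} + q_{i-2} with p_{-2}=0, p_{-1}=1, q_{-2}=1, q_{-1}=0:
  i=0: a_0=3, p_0 = 3*1 + 0 = 3, q_0 = 3*0 + 1 = 1.
  i=1: a_1=2, p_1 = 2*3 + 1 = 7, q_1 = 2*1 + 0 = 2.
  i=2: a_2=5, p_2 = 5*7 + 3 = 38, q_2 = 5*2 + 1 = 11.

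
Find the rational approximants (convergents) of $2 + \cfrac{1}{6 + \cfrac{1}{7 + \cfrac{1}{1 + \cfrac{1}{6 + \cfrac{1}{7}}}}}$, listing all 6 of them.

Using the convergent recurrence p_i = a_i*p_{i-1} + p_{i-2}, q_i = a_i*q_{i-1} + q_{i-2} with p_{-2}=0, p_{-1}=1, q_{-2}=1, q_{-1}=0:
  i=0: a_0=2, p_0 = 2*1 + 0 = 2, q_0 = 2*0 + 1 = 1.
  i=1: a_1=6, p_1 = 6*2 + 1 = 13, q_1 = 6*1 + 0 = 6.
  i=2: a_2=7, p_2 = 7*13 + 2 = 93, q_2 = 7*6 + 1 = 43.
  i=3: a_3=1, p_3 = 1*93 + 13 = 106, q_3 = 1*43 + 6 = 49.
  i=4: a_4=6, p_4 = 6*106 + 93 = 729, q_4 = 6*49 + 43 = 337.
  i=5: a_5=7, p_5 = 7*729 + 106 = 5209, q_5 = 7*337 + 49 = 2408.

2/1, 13/6, 93/43, 106/49, 729/337, 5209/2408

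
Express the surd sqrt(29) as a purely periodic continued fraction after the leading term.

[5; (2, 1, 1, 2, 10)]

Write x_i = (sqrt(29) + m_i)/d_i with (m_0, d_0) = (0, 1). a_0 = floor(sqrt(29)) = 5, since 5^2 = 25 <= 29 < 36 = 6^2.
Iterate m_{i+1} = d_i*a_i - m_i, d_{i+1} = (29 - m_{i+1}^2)/d_i, a_{i+1} = floor((a_0 + m_{i+1})/d_{i+1}):
  m_1 = 1*5 - 0 = 5, d_1 = (29 - 5^2)/1 = 4/1 = 4, a_1 = floor((5 + 5)/4) = 2.
  m_2 = 4*2 - 5 = 3, d_2 = (29 - 3^2)/4 = 20/4 = 5, a_2 = floor((5 + 3)/5) = 1.
  m_3 = 5*1 - 3 = 2, d_3 = (29 - 2^2)/5 = 25/5 = 5, a_3 = floor((5 + 2)/5) = 1.
  m_4 = 5*1 - 2 = 3, d_4 = (29 - 3^2)/5 = 20/5 = 4, a_4 = floor((5 + 3)/4) = 2.
  m_5 = 4*2 - 3 = 5, d_5 = (29 - 5^2)/4 = 4/4 = 1, a_5 = floor((5 + 5)/1) = 10.
  m_6 = 1*10 - 5 = 5, d_6 = (29 - 5^2)/1 = 4/1 = 4: (m_6, d_6) = (m_1, d_1) = (5, 4), so from here the quotients repeat a_1, ..., a_5; the period length is 5.
Hence the expansion of sqrt(29) is a_0 = 5 followed by the repeating block 2, 1, 1, 2, 10 (period 5).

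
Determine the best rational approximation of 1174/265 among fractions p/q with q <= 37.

31/7

Expand x = 1174/265 as a continued fraction with the Euclidean algorithm:
  1174 = 4*265 + 114, so a_0 = 4.
  265 = 2*114 + 37, so a_1 = 2.
  114 = 3*37 + 3, so a_2 = 3.
  37 = 12*3 + 1, so a_3 = 12.
  3 = 3*1 + 0, so a_4 = 3.
so x = [4; 2, 3, 12, 3].
Convergents (p_i = a_i*p_{i-1} + p_{i-2}, q_i = a_i*q_{i-1} + q_{i-2} with p_{-2}=0, p_{-1}=1, q_{-2}=1, q_{-1}=0), until the denominator exceeds 37:
  i=0: a_0=4, p_0 = 4*1 + 0 = 4, q_0 = 4*0 + 1 = 1.
  i=1: a_1=2, p_1 = 2*4 + 1 = 9, q_1 = 2*1 + 0 = 2.
  i=2: a_2=3, p_2 = 3*9 + 4 = 31, q_2 = 3*2 + 1 = 7.
  i=3: a_3=12, p_3 = 12*31 + 9 = 381, q_3 = 12*7 + 2 = 86.
q_3 = 86 > 37, so the last convergent with denominator <= 37 is p_2/q_2 = 31/7.
The closest fraction with denominator <= 37 is either p_2/q_2 or the intermediate fraction (k*p_2 + p_1)/(k*q_2 + q_1) with the largest k >= 1 whose denominator stays <= 37; these approach x as k grows, and every other convergent or intermediate fraction in range is farther away.
Largest k: floor((37 - q_1)/q_2) = floor((37 - 2)/7) = 5.
That gives (5*31 + 9)/(5*7 + 2) = 164/37.
Compare the errors: |x - 31/7| = |1174*7 - 31*265|/(265*7) = 3/1855, and |x - 164/37| = |1174*37 - 164*265|/(265*37) = 22/9805.
Cross-multiplying, 3*9805 = 29415 < 40810 = 22*1855, so 3/1855 is smaller: the convergent 31/7 is closer to x than 164/37.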